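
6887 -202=6685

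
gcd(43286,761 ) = 1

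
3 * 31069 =93207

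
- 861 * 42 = -36162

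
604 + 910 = 1514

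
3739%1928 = 1811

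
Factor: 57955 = 5^1*67^1 * 173^1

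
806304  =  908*888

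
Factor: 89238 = 2^1*3^1*107^1*139^1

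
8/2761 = 8/2761  =  0.00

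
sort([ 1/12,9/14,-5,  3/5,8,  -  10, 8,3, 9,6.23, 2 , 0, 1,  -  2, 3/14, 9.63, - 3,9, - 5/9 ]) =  [ - 10, - 5,  -  3, - 2,-5/9, 0, 1/12 , 3/14, 3/5, 9/14,  1,2,  3,6.23, 8, 8,9, 9, 9.63]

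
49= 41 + 8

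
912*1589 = 1449168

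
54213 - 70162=-15949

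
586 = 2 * 293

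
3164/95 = 3164/95 = 33.31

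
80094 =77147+2947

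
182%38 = 30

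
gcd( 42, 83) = 1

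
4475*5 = 22375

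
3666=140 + 3526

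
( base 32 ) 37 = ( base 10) 103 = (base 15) 6d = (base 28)3J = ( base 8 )147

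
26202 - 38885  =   - 12683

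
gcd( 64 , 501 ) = 1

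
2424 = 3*808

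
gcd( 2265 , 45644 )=1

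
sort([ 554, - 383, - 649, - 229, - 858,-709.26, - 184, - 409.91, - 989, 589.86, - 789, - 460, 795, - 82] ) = [ - 989, -858, - 789, - 709.26, - 649, - 460, - 409.91 , - 383, - 229, - 184, - 82,554, 589.86, 795]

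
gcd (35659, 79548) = 1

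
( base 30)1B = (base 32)19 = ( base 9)45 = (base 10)41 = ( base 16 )29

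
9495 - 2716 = 6779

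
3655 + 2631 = 6286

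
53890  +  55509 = 109399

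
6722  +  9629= 16351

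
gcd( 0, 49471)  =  49471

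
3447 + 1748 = 5195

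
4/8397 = 4/8397= 0.00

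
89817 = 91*987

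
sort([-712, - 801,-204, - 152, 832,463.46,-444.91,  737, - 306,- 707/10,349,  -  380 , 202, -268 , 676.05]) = [-801  , - 712, - 444.91, - 380, - 306, - 268, - 204, - 152,- 707/10, 202,349, 463.46,676.05,737, 832 ]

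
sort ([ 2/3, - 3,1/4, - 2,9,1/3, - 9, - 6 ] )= [ - 9, - 6 ,-3,-2, 1/4,1/3,2/3, 9 ]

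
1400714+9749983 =11150697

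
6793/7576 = 6793/7576 = 0.90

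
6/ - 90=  - 1 +14/15 = - 0.07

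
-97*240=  - 23280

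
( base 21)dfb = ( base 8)13653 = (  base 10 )6059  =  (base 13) 29B1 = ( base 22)CB9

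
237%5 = 2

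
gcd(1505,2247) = 7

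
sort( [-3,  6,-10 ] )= [ - 10, - 3, 6]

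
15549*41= 637509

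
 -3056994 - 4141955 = -7198949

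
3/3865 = 3/3865 = 0.00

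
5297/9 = 588+5/9 = 588.56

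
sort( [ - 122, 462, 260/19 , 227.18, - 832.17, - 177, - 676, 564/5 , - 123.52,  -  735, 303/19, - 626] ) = [-832.17, - 735, - 676, - 626, - 177,- 123.52, - 122, 260/19, 303/19,564/5, 227.18,  462] 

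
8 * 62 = 496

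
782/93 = 8+38/93  =  8.41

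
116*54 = 6264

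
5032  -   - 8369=13401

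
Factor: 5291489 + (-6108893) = -817404 = - 2^2*3^1*7^1 * 37^1*263^1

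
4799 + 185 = 4984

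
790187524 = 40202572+749984952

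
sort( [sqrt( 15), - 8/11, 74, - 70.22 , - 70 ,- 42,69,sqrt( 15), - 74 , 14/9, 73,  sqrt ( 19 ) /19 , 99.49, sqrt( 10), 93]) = [ - 74 , - 70.22, - 70, - 42, - 8/11, sqrt( 19)/19, 14/9, sqrt(10), sqrt( 15 ),sqrt( 15 ), 69 , 73,74, 93,  99.49] 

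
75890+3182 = 79072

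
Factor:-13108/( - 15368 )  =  29/34= 2^(  -  1 )*17^( - 1 ) * 29^1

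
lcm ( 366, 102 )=6222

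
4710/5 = 942  =  942.00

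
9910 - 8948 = 962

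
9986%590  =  546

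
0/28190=0 = 0.00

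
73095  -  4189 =68906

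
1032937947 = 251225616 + 781712331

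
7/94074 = 7/94074 = 0.00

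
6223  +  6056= 12279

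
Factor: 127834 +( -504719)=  - 376885 =- 5^1 * 75377^1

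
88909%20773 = 5817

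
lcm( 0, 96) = 0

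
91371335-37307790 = 54063545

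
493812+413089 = 906901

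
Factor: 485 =5^1*97^1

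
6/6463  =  6/6463=0.00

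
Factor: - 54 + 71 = 17^1=17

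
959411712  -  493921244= 465490468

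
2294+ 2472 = 4766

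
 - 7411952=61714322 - 69126274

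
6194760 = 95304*65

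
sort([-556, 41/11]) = [ - 556, 41/11]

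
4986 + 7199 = 12185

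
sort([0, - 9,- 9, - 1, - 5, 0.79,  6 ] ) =[ - 9, - 9, - 5,-1, 0,0.79,6]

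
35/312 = 35/312  =  0.11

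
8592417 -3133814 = 5458603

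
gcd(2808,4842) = 18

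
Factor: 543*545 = 3^1 * 5^1*109^1*181^1 = 295935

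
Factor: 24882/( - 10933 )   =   - 66/29 = - 2^1*3^1*11^1*29^(-1 )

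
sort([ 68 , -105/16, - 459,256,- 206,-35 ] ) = [ - 459, -206, - 35,-105/16,68, 256] 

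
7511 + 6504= 14015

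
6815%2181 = 272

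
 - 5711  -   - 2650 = -3061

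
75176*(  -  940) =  - 70665440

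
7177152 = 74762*96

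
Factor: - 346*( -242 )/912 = 2^( - 2 ) * 3^( - 1)*11^2 * 19^( - 1 ) * 173^1 = 20933/228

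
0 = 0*383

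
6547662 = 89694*73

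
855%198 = 63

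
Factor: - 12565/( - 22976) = 2^( - 6 ) * 5^1*7^1 = 35/64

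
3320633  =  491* 6763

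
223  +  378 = 601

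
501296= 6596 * 76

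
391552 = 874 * 448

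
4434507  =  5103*869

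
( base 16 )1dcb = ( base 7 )31144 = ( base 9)11414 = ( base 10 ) 7627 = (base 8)16713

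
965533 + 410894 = 1376427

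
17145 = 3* 5715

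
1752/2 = 876=876.00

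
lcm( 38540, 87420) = 3584220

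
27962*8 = 223696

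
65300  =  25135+40165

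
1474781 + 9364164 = 10838945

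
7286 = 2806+4480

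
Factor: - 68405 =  - 5^1*13681^1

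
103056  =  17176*6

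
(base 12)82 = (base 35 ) 2S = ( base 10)98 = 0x62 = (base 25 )3N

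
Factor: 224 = 2^5*7^1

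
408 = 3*136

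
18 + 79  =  97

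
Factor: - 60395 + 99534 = 39139^1 = 39139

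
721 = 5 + 716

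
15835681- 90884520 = -75048839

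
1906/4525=1906/4525 = 0.42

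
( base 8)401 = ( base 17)F2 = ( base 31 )89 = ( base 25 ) A7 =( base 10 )257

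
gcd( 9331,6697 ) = 1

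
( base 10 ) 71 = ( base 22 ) 35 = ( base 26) 2j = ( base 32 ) 27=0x47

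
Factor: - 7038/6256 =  - 2^( - 3)*3^2= -  9/8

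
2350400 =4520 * 520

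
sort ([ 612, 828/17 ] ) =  [828/17,612 ] 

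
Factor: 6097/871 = 7 = 7^1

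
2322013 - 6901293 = - 4579280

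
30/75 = 2/5 = 0.40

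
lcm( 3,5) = 15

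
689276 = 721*956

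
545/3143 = 545/3143 = 0.17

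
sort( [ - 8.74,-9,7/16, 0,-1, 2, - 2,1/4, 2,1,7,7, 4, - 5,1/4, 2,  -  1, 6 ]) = [- 9, -8.74, - 5, - 2, - 1, - 1, 0, 1/4,1/4,7/16,1, 2, 2, 2, 4,6,7, 7] 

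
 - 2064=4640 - 6704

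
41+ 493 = 534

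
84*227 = 19068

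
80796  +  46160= 126956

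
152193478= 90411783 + 61781695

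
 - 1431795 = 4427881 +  - 5859676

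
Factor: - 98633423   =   - 7^3*269^1*1069^1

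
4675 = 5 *935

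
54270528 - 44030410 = 10240118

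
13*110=1430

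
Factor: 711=3^2*79^1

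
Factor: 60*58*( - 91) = -2^3*3^1 * 5^1*7^1*13^1*29^1 = - 316680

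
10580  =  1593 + 8987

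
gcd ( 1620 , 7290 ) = 810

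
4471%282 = 241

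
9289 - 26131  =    -  16842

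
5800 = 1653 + 4147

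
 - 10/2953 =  - 1 + 2943/2953 = - 0.00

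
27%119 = 27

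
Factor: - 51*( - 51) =3^2*17^2 = 2601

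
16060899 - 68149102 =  - 52088203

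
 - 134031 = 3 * ( - 44677 )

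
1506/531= 2 + 148/177 = 2.84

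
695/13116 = 695/13116 = 0.05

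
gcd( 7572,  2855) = 1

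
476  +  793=1269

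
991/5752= 991/5752 = 0.17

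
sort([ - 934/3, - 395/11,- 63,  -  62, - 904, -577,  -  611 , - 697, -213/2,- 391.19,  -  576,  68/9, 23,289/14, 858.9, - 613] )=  [ -904, - 697, - 613,-611,  -  577,-576, - 391.19 , - 934/3, - 213/2, - 63, - 62, - 395/11, 68/9, 289/14,23,858.9 ]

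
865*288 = 249120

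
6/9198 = 1/1533 = 0.00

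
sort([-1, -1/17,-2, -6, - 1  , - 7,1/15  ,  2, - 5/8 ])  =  [ - 7, - 6, - 2, - 1, - 1, - 5/8, - 1/17,1/15,  2] 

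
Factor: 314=2^1*157^1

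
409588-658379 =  - 248791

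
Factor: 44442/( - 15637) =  - 2^1*3^3 * 19^(  -  1) = - 54/19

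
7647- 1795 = 5852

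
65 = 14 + 51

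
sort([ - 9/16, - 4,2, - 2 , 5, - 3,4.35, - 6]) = [- 6,-4, - 3,-2,-9/16,2, 4.35,5]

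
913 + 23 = 936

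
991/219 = 4 + 115/219 = 4.53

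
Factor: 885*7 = 6195 = 3^1  *5^1*7^1*59^1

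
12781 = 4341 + 8440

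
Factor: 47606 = 2^1*13^1*1831^1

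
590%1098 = 590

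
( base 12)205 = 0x125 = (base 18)G5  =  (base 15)148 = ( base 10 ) 293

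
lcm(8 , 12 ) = 24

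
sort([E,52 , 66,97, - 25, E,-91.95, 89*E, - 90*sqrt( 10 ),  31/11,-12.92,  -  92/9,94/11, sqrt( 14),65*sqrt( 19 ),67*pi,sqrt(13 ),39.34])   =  [ - 90*sqrt( 10 ), - 91.95,  -  25,-12.92, - 92/9,E,E,31/11,sqrt( 13 ),sqrt( 14),94/11,39.34, 52, 66,97, 67* pi , 89*E,65*sqrt(19)]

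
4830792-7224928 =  - 2394136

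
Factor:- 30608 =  -2^4*1913^1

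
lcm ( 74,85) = 6290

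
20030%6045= 1895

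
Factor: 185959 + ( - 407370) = - 221411^1 = - 221411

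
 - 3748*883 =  - 3309484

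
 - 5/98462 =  - 1 + 98457/98462 = - 0.00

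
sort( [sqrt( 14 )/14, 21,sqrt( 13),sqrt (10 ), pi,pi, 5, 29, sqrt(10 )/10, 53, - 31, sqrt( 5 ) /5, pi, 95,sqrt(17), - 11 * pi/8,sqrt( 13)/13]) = [ - 31,  -  11 * pi/8, sqrt(14 )/14 , sqrt(13)/13, sqrt( 10 )/10, sqrt( 5)/5  ,  pi,  pi, pi, sqrt( 10 ),sqrt( 13 ), sqrt(17 )  ,  5,  21,29, 53, 95 ] 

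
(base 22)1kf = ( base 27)17L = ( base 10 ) 939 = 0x3ab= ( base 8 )1653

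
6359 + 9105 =15464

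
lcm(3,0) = 0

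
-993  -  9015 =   -  10008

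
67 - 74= - 7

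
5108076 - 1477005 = 3631071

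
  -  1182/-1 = 1182 + 0/1 = 1182.00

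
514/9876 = 257/4938 = 0.05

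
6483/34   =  6483/34 = 190.68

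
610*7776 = 4743360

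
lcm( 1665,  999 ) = 4995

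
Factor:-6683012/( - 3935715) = 2^2*3^( - 1) * 5^( - 1) * 7^2*4871^1*37483^( - 1 )=954716/562245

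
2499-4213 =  - 1714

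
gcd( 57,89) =1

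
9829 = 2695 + 7134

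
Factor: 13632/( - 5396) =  - 48/19 = - 2^4*3^1 *19^( - 1)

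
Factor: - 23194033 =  - 367^1*63199^1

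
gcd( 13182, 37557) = 39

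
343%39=31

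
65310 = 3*21770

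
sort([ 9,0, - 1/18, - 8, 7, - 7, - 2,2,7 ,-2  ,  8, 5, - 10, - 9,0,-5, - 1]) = [ - 10,  -  9, - 8, - 7,-5, - 2, - 2,-1, - 1/18,0,0, 2, 5, 7,7,  8, 9]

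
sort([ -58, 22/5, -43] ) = [ - 58, - 43,22/5] 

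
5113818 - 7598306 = - 2484488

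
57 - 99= -42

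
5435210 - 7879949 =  - 2444739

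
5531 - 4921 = 610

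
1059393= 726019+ 333374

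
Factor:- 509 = -509^1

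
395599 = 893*443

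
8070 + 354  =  8424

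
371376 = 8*46422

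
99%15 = 9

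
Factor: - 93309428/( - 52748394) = 2^1 * 3^(  -  1) * 79^1 * 673^(-1 )*13063^( - 1 )*295283^1 = 46654714/26374197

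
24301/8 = 3037 + 5/8= 3037.62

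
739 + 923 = 1662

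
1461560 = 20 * 73078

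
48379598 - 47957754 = 421844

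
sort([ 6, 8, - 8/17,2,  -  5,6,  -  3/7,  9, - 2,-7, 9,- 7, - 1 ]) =[  -  7, - 7,- 5 , - 2 , - 1, - 8/17,-3/7, 2, 6,6,8,9, 9] 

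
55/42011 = 55/42011 = 0.00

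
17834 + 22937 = 40771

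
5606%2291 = 1024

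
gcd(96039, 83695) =1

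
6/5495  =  6/5495 = 0.00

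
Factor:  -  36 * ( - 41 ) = 2^2*3^2*41^1 =1476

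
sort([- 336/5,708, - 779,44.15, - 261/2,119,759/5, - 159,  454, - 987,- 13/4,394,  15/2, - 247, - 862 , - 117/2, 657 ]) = [ - 987 , - 862, - 779, - 247,-159,- 261/2, - 336/5, - 117/2, - 13/4, 15/2, 44.15 , 119, 759/5, 394, 454,657,708]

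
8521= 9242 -721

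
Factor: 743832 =2^3*3^2 * 10331^1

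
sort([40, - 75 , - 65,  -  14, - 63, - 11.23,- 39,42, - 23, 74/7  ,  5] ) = [ - 75 , - 65, - 63, - 39, - 23, - 14, - 11.23,5,74/7,40, 42] 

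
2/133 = 2/133 = 0.02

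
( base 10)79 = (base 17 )4b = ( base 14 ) 59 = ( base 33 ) 2d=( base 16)4f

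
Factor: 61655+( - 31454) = 30201  =  3^1*10067^1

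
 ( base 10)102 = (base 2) 1100110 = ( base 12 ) 86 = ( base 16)66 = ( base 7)204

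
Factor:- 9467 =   -  9467^1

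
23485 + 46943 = 70428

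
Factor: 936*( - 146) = -136656= - 2^4*3^2*13^1*73^1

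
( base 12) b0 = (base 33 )40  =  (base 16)84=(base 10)132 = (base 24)5c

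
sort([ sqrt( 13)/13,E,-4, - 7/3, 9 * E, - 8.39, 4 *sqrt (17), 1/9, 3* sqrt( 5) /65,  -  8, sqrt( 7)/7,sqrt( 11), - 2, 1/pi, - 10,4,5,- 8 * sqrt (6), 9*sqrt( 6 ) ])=[-8*sqrt(6 ),  -  10,-8.39,  -  8, - 4, - 7/3, -2, 3*sqrt( 5)/65 , 1/9,sqrt(13)/13, 1/pi, sqrt( 7)/7,E, sqrt ( 11), 4,5, 4 * sqrt(17),9 * sqrt( 6), 9*E ]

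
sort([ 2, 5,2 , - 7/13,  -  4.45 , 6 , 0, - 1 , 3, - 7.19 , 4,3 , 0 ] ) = [ - 7.19, - 4.45, - 1, - 7/13,0, 0,2 , 2 , 3, 3, 4, 5,  6] 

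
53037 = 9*5893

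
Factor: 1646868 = 2^2*3^1*137239^1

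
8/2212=2/553 = 0.00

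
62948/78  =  807+1/39 = 807.03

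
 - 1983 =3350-5333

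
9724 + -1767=7957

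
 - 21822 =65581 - 87403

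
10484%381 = 197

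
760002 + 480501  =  1240503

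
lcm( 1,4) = 4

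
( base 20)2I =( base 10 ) 58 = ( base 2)111010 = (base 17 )37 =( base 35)1N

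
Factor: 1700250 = 2^1 * 3^1*5^3*2267^1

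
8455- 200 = 8255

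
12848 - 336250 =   -  323402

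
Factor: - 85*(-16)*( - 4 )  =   - 2^6*5^1*17^1 =- 5440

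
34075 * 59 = 2010425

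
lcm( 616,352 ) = 2464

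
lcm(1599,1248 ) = 51168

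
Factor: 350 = 2^1*5^2*7^1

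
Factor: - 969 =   -  3^1 * 17^1 * 19^1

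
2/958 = 1/479  =  0.00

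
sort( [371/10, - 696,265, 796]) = [ - 696, 371/10, 265,  796]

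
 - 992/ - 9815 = 992/9815  =  0.10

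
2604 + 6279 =8883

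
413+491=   904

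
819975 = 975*841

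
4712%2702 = 2010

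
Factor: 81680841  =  3^2*11^1 * 825059^1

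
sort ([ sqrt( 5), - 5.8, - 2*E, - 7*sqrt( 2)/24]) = [ - 5.8, - 2  *E,-7 * sqrt( 2) /24,sqrt (5) ] 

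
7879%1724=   983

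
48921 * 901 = 44077821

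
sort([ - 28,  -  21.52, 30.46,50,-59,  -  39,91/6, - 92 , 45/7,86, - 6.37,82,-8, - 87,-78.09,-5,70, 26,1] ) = [  -  92, - 87 , - 78.09, - 59, - 39,- 28,-21.52,-8,  -  6.37,  -  5, 1,45/7,91/6,26, 30.46, 50,70,82,86 ] 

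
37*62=2294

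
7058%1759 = 22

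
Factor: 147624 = 2^3*3^1*6151^1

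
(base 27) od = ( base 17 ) 24F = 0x295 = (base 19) 1ff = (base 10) 661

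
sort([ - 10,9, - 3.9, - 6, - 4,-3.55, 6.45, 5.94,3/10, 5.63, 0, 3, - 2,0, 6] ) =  [ - 10, -6, - 4,- 3.9,-3.55, - 2, 0, 0, 3/10, 3, 5.63,  5.94,6,6.45,9 ]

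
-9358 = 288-9646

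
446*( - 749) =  - 334054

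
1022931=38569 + 984362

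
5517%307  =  298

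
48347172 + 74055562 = 122402734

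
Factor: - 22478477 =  - 7^1*1709^1*1879^1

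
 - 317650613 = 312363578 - 630014191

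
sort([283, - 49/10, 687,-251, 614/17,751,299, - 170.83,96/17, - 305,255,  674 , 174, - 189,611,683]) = [- 305, - 251, - 189, - 170.83,-49/10, 96/17, 614/17, 174  ,  255, 283 , 299, 611,674,683,687, 751]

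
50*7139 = 356950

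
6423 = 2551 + 3872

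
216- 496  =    -  280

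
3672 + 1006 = 4678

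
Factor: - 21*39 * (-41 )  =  33579 = 3^2 * 7^1*13^1*41^1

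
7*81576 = 571032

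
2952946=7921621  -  4968675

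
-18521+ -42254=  - 60775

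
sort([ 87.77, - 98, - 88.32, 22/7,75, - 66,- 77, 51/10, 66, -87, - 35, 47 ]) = [ - 98,  -  88.32 , - 87, - 77, - 66,-35, 22/7,51/10  ,  47, 66 , 75, 87.77] 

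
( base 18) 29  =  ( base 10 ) 45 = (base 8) 55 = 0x2d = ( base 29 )1g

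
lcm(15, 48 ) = 240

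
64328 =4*16082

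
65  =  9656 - 9591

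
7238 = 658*11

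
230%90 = 50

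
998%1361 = 998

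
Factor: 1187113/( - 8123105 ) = -5^( - 1) * 163^(-1 )*239^1*4967^1*9967^(-1)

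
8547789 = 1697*5037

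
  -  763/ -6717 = 763/6717 = 0.11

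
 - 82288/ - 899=82288/899 = 91.53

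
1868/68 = 27+8/17  =  27.47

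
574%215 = 144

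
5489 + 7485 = 12974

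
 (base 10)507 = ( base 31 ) GB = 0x1fb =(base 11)421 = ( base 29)he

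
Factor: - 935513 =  -935513^1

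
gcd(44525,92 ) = 1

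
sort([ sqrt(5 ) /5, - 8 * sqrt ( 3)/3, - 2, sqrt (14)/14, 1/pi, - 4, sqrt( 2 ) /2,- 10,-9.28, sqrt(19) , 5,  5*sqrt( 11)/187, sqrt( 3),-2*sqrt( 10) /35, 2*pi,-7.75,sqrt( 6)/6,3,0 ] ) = [ - 10, - 9.28,  -  7.75,-8*sqrt(3 )/3, -4, - 2,  -  2 *sqrt( 10 ) /35, 0,5*sqrt( 11 ) /187, sqrt(14 ) /14, 1/pi,sqrt(6 ) /6, sqrt(5 ) /5, sqrt( 2 )/2, sqrt( 3 ),3, sqrt( 19), 5, 2*pi ]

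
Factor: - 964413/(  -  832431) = 321471/277477 = 3^2*23^1*59^( - 1)*1553^1*4703^( - 1)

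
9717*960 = 9328320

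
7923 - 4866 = 3057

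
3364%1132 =1100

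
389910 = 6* 64985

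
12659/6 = 2109 + 5/6 = 2109.83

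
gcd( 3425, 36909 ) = 1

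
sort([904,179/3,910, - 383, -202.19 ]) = [ - 383,-202.19, 179/3, 904,910 ] 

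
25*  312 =7800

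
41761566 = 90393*462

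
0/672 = 0 = 0.00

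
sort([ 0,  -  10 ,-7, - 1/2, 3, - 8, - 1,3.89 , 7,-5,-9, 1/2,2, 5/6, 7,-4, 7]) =[ - 10,-9,-8, - 7, - 5,-4 ,-1, - 1/2,0, 1/2, 5/6, 2, 3, 3.89, 7, 7, 7 ]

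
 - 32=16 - 48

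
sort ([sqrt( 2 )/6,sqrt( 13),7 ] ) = [ sqrt( 2)/6,sqrt( 13 ),7]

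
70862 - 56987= 13875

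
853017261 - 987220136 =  - 134202875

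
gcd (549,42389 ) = 1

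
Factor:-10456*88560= -2^7*3^3*5^1*41^1*1307^1 = -  925983360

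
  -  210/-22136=105/11068 = 0.01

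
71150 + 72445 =143595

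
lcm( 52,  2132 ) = 2132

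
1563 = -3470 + 5033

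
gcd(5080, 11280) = 40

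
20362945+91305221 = 111668166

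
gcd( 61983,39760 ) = 71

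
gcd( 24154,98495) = 1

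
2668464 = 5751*464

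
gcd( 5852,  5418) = 14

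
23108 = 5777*4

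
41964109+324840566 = 366804675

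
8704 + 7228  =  15932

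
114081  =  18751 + 95330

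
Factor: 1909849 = 61^1 * 131^1*239^1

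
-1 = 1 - 2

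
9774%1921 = 169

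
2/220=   1/110=0.01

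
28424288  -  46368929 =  - 17944641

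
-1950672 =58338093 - 60288765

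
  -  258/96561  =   - 1  +  32101/32187 = - 0.00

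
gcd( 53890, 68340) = 170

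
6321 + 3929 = 10250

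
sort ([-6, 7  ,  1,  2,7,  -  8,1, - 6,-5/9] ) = [-8, - 6, - 6, - 5/9,1,1,2,7,7]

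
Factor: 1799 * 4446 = 7998354  =  2^1*3^2*7^1*13^1*19^1*257^1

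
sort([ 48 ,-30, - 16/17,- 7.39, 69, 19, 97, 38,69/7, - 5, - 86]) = [-86, - 30,- 7.39, - 5, - 16/17, 69/7, 19,  38, 48, 69, 97]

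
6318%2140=2038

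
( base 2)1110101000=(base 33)SC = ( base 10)936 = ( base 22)1kc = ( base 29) 138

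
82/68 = 1+7/34= 1.21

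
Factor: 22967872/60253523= 2^6*11^(-2)*41^1*8753^1*497963^ ( - 1)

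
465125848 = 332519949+132605899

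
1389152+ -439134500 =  - 437745348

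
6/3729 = 2/1243 = 0.00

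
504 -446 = 58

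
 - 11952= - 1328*9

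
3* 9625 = 28875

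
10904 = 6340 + 4564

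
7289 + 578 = 7867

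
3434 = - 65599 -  - 69033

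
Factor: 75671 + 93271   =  168942 = 2^1*3^1*37^1 *761^1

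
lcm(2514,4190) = 12570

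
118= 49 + 69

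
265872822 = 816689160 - 550816338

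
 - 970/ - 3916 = 485/1958   =  0.25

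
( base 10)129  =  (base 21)63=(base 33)3U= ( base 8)201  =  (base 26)4p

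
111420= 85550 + 25870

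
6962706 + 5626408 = 12589114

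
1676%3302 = 1676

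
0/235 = 0 = 0.00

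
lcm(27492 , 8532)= 247428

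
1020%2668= 1020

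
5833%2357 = 1119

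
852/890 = 426/445 = 0.96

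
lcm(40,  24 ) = 120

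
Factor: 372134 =2^1*7^1 * 19^1*1399^1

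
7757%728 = 477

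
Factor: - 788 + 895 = 107 = 107^1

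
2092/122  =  17+9/61 = 17.15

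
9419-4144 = 5275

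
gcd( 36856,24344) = 136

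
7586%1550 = 1386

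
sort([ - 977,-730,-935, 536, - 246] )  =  [ - 977, - 935 , - 730, - 246, 536 ]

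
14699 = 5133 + 9566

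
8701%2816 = 253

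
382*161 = 61502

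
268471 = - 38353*(-7)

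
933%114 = 21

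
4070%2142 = 1928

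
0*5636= 0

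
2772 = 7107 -4335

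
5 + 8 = 13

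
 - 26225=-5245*5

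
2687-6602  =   - 3915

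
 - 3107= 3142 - 6249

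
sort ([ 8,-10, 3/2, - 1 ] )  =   [- 10, - 1,  3/2  ,  8]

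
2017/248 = 2017/248=8.13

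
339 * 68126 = 23094714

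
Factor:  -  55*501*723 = -19922265 = -3^2*5^1*11^1*167^1  *  241^1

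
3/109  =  3/109=0.03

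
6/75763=6/75763=0.00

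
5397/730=7  +  287/730=7.39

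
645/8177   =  645/8177=0.08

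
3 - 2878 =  -2875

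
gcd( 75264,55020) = 84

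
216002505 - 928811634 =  -712809129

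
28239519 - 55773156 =-27533637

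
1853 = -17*(  -  109)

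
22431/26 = 22431/26 = 862.73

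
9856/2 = 4928 = 4928.00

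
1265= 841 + 424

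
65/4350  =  13/870 = 0.01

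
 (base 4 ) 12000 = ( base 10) 384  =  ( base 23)gg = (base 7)1056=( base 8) 600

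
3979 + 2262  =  6241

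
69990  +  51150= 121140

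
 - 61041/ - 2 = 61041/2 = 30520.50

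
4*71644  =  286576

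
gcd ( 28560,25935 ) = 105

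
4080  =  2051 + 2029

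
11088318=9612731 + 1475587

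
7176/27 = 265+7/9 = 265.78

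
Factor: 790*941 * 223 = 165775970= 2^1*5^1*79^1 * 223^1*941^1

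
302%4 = 2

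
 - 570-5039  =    -  5609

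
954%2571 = 954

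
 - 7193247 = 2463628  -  9656875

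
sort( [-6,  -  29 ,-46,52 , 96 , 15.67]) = [ - 46,-29, - 6, 15.67,52,96 ] 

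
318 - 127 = 191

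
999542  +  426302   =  1425844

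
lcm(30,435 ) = 870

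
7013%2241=290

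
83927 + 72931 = 156858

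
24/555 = 8/185 = 0.04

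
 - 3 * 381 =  - 1143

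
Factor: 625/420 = 2^(-2) * 3^( - 1 )*5^3*7^( - 1 )=125/84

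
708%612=96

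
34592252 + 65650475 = 100242727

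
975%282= 129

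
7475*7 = 52325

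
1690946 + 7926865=9617811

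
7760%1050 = 410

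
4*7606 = 30424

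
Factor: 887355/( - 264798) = - 315/94  =  - 2^(-1 )*3^2* 5^1*7^1 * 47^( - 1 ) 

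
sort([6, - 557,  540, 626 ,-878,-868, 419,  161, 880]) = [ -878, - 868, - 557,6, 161,419, 540, 626, 880 ] 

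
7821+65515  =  73336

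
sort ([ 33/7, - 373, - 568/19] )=[ - 373 ,-568/19,33/7] 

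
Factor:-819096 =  -2^3*3^1*34129^1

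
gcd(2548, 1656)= 4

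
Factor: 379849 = 379849^1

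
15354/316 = 48+93/158=48.59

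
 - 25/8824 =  - 25/8824 = - 0.00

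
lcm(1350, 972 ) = 24300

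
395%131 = 2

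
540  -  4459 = - 3919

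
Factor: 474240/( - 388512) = -2^2*3^(-1)*5^1*13^1*71^( - 1 ) = - 260/213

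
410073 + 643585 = 1053658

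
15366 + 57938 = 73304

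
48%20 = 8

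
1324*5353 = 7087372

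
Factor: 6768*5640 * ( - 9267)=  - 353735475840 =- 2^7 * 3^4*5^1*47^2*3089^1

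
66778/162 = 412 + 17/81 =412.21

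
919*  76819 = 70596661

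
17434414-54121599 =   -  36687185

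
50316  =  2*25158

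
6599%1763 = 1310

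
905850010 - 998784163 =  -92934153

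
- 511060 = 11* ( - 46460)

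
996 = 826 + 170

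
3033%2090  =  943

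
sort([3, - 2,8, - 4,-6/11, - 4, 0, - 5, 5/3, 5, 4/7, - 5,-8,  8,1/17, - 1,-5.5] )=[ - 8, - 5.5, - 5, - 5,- 4, - 4, - 2, - 1, - 6/11, 0,1/17, 4/7,  5/3,3, 5,  8 , 8]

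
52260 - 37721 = 14539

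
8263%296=271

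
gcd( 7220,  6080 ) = 380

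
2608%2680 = 2608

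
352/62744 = 4/713   =  0.01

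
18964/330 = 57 + 7/15 = 57.47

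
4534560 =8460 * 536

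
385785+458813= 844598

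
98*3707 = 363286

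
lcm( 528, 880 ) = 2640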